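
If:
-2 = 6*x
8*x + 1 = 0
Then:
No Solution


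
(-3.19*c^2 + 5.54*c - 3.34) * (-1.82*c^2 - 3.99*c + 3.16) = 5.8058*c^4 + 2.6453*c^3 - 26.1062*c^2 + 30.833*c - 10.5544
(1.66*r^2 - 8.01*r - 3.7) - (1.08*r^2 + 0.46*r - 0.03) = 0.58*r^2 - 8.47*r - 3.67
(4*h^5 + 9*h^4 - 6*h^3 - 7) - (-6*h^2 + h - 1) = 4*h^5 + 9*h^4 - 6*h^3 + 6*h^2 - h - 6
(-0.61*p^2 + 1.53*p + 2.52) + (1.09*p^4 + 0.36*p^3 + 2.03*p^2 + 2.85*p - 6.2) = 1.09*p^4 + 0.36*p^3 + 1.42*p^2 + 4.38*p - 3.68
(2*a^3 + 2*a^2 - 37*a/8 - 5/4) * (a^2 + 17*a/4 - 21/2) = 2*a^5 + 21*a^4/2 - 137*a^3/8 - 1341*a^2/32 + 173*a/4 + 105/8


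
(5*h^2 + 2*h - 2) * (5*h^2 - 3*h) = 25*h^4 - 5*h^3 - 16*h^2 + 6*h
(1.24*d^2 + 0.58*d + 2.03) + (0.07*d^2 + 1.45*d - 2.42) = 1.31*d^2 + 2.03*d - 0.39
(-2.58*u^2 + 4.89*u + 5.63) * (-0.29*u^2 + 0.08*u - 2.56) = 0.7482*u^4 - 1.6245*u^3 + 5.3633*u^2 - 12.068*u - 14.4128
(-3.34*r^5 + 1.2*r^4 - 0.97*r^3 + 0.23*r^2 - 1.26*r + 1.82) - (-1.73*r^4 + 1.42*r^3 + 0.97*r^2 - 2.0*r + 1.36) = -3.34*r^5 + 2.93*r^4 - 2.39*r^3 - 0.74*r^2 + 0.74*r + 0.46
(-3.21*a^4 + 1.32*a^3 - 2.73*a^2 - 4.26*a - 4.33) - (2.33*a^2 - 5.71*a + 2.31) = -3.21*a^4 + 1.32*a^3 - 5.06*a^2 + 1.45*a - 6.64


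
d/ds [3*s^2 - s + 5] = 6*s - 1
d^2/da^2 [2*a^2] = 4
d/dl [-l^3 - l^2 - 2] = l*(-3*l - 2)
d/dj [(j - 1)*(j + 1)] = 2*j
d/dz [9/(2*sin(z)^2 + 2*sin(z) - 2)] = -9*(2*sin(z) + 1)*cos(z)/(2*(sin(z) - cos(z)^2)^2)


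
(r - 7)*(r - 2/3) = r^2 - 23*r/3 + 14/3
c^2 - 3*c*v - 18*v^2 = (c - 6*v)*(c + 3*v)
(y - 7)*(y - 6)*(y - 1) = y^3 - 14*y^2 + 55*y - 42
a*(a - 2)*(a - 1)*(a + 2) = a^4 - a^3 - 4*a^2 + 4*a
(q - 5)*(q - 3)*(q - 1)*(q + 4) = q^4 - 5*q^3 - 13*q^2 + 77*q - 60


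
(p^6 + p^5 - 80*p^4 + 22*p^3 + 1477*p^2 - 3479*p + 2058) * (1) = p^6 + p^5 - 80*p^4 + 22*p^3 + 1477*p^2 - 3479*p + 2058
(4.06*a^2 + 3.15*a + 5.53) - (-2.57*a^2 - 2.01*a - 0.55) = 6.63*a^2 + 5.16*a + 6.08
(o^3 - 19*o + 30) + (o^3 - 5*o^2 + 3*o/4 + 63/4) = 2*o^3 - 5*o^2 - 73*o/4 + 183/4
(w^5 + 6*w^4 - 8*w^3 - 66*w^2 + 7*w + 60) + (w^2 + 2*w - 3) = w^5 + 6*w^4 - 8*w^3 - 65*w^2 + 9*w + 57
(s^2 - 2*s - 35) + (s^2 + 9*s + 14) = 2*s^2 + 7*s - 21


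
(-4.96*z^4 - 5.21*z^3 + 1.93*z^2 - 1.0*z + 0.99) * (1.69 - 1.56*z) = 7.7376*z^5 - 0.254799999999999*z^4 - 11.8157*z^3 + 4.8217*z^2 - 3.2344*z + 1.6731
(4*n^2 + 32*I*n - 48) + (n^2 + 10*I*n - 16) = 5*n^2 + 42*I*n - 64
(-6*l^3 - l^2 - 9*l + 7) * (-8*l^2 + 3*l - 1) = 48*l^5 - 10*l^4 + 75*l^3 - 82*l^2 + 30*l - 7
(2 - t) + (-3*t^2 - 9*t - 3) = -3*t^2 - 10*t - 1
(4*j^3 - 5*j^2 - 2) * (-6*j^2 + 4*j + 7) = -24*j^5 + 46*j^4 + 8*j^3 - 23*j^2 - 8*j - 14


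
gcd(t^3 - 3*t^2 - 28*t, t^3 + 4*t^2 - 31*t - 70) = 1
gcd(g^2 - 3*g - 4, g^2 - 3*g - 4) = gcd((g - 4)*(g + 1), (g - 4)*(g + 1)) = g^2 - 3*g - 4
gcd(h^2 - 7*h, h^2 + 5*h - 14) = 1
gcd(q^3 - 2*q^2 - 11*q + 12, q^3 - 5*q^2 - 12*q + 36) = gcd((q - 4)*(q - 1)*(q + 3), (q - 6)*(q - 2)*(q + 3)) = q + 3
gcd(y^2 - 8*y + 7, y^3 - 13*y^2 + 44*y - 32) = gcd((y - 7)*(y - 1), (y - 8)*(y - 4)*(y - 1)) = y - 1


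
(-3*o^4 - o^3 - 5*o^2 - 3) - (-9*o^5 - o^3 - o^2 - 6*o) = 9*o^5 - 3*o^4 - 4*o^2 + 6*o - 3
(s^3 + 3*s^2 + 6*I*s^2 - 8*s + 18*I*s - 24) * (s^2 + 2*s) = s^5 + 5*s^4 + 6*I*s^4 - 2*s^3 + 30*I*s^3 - 40*s^2 + 36*I*s^2 - 48*s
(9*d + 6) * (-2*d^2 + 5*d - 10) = -18*d^3 + 33*d^2 - 60*d - 60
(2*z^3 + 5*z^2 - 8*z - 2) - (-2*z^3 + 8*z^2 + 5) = 4*z^3 - 3*z^2 - 8*z - 7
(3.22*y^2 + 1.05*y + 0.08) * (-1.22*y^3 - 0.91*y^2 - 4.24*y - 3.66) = -3.9284*y^5 - 4.2112*y^4 - 14.7059*y^3 - 16.31*y^2 - 4.1822*y - 0.2928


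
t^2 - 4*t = t*(t - 4)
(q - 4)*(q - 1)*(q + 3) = q^3 - 2*q^2 - 11*q + 12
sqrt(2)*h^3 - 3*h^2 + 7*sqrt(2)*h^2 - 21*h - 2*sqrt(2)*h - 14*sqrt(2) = (h + 7)*(h - 2*sqrt(2))*(sqrt(2)*h + 1)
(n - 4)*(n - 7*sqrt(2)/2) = n^2 - 7*sqrt(2)*n/2 - 4*n + 14*sqrt(2)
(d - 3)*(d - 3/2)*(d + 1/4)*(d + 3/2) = d^4 - 11*d^3/4 - 3*d^2 + 99*d/16 + 27/16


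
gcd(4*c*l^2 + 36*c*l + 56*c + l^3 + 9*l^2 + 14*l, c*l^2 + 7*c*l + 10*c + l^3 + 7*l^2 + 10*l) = l + 2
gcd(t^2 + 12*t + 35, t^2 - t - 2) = 1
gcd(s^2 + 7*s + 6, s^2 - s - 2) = s + 1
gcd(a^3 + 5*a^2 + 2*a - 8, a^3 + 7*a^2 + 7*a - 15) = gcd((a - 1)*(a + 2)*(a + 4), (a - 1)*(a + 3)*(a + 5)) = a - 1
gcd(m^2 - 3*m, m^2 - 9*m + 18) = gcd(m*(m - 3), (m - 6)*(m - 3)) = m - 3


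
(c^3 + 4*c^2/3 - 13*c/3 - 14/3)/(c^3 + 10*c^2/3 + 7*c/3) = (c - 2)/c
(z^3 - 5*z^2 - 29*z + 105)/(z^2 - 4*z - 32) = (-z^3 + 5*z^2 + 29*z - 105)/(-z^2 + 4*z + 32)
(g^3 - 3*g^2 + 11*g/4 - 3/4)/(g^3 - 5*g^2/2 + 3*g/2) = (g - 1/2)/g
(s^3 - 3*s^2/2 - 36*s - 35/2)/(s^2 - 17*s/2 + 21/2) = (2*s^2 + 11*s + 5)/(2*s - 3)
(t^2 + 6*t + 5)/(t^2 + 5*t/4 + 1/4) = 4*(t + 5)/(4*t + 1)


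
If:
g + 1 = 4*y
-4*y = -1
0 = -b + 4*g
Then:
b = 0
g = 0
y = 1/4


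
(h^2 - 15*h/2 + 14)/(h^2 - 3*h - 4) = (h - 7/2)/(h + 1)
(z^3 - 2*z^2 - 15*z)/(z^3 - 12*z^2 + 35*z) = (z + 3)/(z - 7)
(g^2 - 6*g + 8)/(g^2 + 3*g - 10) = (g - 4)/(g + 5)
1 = 1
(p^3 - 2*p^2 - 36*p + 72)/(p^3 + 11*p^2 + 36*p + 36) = (p^2 - 8*p + 12)/(p^2 + 5*p + 6)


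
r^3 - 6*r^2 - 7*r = r*(r - 7)*(r + 1)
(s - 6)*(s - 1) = s^2 - 7*s + 6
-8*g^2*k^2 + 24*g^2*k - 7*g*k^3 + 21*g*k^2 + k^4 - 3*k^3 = k*(-8*g + k)*(g + k)*(k - 3)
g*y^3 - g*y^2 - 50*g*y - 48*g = (y - 8)*(y + 6)*(g*y + g)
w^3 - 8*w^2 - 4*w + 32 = (w - 8)*(w - 2)*(w + 2)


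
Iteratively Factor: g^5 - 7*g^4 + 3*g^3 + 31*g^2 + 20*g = (g + 1)*(g^4 - 8*g^3 + 11*g^2 + 20*g) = (g - 5)*(g + 1)*(g^3 - 3*g^2 - 4*g) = (g - 5)*(g + 1)^2*(g^2 - 4*g) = (g - 5)*(g - 4)*(g + 1)^2*(g)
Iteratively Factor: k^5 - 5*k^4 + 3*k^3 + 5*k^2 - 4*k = (k - 1)*(k^4 - 4*k^3 - k^2 + 4*k) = (k - 1)^2*(k^3 - 3*k^2 - 4*k) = (k - 1)^2*(k + 1)*(k^2 - 4*k) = (k - 4)*(k - 1)^2*(k + 1)*(k)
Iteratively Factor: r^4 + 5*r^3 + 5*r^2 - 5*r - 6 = (r + 2)*(r^3 + 3*r^2 - r - 3) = (r + 1)*(r + 2)*(r^2 + 2*r - 3) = (r - 1)*(r + 1)*(r + 2)*(r + 3)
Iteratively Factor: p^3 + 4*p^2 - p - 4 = (p + 4)*(p^2 - 1) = (p + 1)*(p + 4)*(p - 1)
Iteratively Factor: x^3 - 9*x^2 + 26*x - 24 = (x - 4)*(x^2 - 5*x + 6) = (x - 4)*(x - 3)*(x - 2)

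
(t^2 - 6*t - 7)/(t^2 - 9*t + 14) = (t + 1)/(t - 2)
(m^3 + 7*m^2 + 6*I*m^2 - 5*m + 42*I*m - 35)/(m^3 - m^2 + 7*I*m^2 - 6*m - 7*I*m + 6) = (m^2 + m*(7 + 5*I) + 35*I)/(m^2 + m*(-1 + 6*I) - 6*I)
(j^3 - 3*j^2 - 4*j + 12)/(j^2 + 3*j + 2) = (j^2 - 5*j + 6)/(j + 1)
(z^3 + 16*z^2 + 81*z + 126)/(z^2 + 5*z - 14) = (z^2 + 9*z + 18)/(z - 2)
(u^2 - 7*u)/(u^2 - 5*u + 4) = u*(u - 7)/(u^2 - 5*u + 4)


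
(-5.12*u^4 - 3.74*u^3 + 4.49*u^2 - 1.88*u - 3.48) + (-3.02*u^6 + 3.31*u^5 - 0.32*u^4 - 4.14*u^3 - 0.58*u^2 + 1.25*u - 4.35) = -3.02*u^6 + 3.31*u^5 - 5.44*u^4 - 7.88*u^3 + 3.91*u^2 - 0.63*u - 7.83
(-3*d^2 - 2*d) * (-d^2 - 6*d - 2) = 3*d^4 + 20*d^3 + 18*d^2 + 4*d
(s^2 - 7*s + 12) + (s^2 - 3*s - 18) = 2*s^2 - 10*s - 6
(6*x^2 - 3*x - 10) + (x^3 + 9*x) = x^3 + 6*x^2 + 6*x - 10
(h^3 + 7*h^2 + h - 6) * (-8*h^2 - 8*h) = -8*h^5 - 64*h^4 - 64*h^3 + 40*h^2 + 48*h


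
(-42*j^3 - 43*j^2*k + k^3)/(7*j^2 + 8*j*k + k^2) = (-42*j^2 - j*k + k^2)/(7*j + k)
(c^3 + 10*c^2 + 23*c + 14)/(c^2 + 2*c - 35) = (c^2 + 3*c + 2)/(c - 5)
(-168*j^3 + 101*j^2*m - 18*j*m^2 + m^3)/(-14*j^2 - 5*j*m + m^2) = (24*j^2 - 11*j*m + m^2)/(2*j + m)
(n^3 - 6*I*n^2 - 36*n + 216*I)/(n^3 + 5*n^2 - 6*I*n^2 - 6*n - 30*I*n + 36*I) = (n - 6)/(n - 1)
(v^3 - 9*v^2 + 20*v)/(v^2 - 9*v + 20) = v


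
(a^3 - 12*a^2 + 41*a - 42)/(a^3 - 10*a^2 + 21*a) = (a - 2)/a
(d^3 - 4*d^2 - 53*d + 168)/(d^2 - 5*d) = (d^3 - 4*d^2 - 53*d + 168)/(d*(d - 5))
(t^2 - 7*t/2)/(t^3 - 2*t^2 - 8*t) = (7/2 - t)/(-t^2 + 2*t + 8)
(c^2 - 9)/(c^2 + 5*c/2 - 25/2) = 2*(c^2 - 9)/(2*c^2 + 5*c - 25)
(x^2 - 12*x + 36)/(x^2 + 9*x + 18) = (x^2 - 12*x + 36)/(x^2 + 9*x + 18)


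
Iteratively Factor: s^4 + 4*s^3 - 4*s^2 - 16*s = (s + 2)*(s^3 + 2*s^2 - 8*s) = (s + 2)*(s + 4)*(s^2 - 2*s) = (s - 2)*(s + 2)*(s + 4)*(s)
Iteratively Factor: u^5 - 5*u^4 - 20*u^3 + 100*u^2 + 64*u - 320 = (u + 4)*(u^4 - 9*u^3 + 16*u^2 + 36*u - 80) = (u - 2)*(u + 4)*(u^3 - 7*u^2 + 2*u + 40) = (u - 4)*(u - 2)*(u + 4)*(u^2 - 3*u - 10) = (u - 5)*(u - 4)*(u - 2)*(u + 4)*(u + 2)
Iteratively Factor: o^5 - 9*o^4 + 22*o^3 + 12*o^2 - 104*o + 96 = (o - 2)*(o^4 - 7*o^3 + 8*o^2 + 28*o - 48) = (o - 2)*(o + 2)*(o^3 - 9*o^2 + 26*o - 24) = (o - 3)*(o - 2)*(o + 2)*(o^2 - 6*o + 8) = (o - 3)*(o - 2)^2*(o + 2)*(o - 4)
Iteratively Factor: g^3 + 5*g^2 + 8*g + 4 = (g + 2)*(g^2 + 3*g + 2) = (g + 1)*(g + 2)*(g + 2)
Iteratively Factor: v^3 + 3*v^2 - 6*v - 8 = (v - 2)*(v^2 + 5*v + 4) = (v - 2)*(v + 1)*(v + 4)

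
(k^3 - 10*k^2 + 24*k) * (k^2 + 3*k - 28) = k^5 - 7*k^4 - 34*k^3 + 352*k^2 - 672*k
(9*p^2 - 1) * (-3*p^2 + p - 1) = -27*p^4 + 9*p^3 - 6*p^2 - p + 1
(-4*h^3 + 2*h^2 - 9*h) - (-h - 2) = -4*h^3 + 2*h^2 - 8*h + 2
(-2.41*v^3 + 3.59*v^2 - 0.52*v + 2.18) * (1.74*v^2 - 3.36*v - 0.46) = -4.1934*v^5 + 14.3442*v^4 - 11.8586*v^3 + 3.889*v^2 - 7.0856*v - 1.0028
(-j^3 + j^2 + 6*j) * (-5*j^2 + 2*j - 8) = 5*j^5 - 7*j^4 - 20*j^3 + 4*j^2 - 48*j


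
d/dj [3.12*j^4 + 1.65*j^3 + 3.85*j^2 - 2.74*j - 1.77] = 12.48*j^3 + 4.95*j^2 + 7.7*j - 2.74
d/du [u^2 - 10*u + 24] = 2*u - 10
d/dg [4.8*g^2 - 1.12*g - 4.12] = 9.6*g - 1.12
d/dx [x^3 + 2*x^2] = x*(3*x + 4)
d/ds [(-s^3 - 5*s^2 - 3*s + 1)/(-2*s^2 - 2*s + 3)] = (2*s^4 + 4*s^3 - 5*s^2 - 26*s - 7)/(4*s^4 + 8*s^3 - 8*s^2 - 12*s + 9)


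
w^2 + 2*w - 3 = (w - 1)*(w + 3)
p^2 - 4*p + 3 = (p - 3)*(p - 1)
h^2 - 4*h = h*(h - 4)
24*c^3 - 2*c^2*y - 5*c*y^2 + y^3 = (-4*c + y)*(-3*c + y)*(2*c + y)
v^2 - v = v*(v - 1)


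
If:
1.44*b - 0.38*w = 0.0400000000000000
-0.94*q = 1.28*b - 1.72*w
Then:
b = 0.263888888888889*w + 0.0277777777777778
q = 1.47044917257683*w - 0.0378250591016548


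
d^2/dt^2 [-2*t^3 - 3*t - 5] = -12*t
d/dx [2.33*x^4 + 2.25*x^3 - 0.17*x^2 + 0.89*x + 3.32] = 9.32*x^3 + 6.75*x^2 - 0.34*x + 0.89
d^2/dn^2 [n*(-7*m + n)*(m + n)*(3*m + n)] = -50*m^2 - 18*m*n + 12*n^2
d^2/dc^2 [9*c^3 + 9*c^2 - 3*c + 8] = 54*c + 18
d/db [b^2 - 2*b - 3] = 2*b - 2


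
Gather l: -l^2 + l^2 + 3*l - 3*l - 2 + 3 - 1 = 0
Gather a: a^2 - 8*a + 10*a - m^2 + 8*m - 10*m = a^2 + 2*a - m^2 - 2*m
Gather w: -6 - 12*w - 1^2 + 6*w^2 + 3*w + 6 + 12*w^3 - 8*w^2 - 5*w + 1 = 12*w^3 - 2*w^2 - 14*w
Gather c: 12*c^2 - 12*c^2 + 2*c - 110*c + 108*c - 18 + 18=0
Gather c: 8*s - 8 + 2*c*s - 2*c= c*(2*s - 2) + 8*s - 8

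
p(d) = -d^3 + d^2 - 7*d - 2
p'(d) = -3*d^2 + 2*d - 7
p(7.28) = -385.79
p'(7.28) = -151.44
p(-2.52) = 37.99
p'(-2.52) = -31.09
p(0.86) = -7.92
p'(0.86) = -7.50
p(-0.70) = 3.73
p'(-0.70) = -9.87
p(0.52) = -5.51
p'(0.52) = -6.77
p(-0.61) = 2.87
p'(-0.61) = -9.34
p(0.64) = -6.33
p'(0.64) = -6.95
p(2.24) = -23.90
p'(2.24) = -17.57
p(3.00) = -41.00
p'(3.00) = -28.00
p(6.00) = -224.00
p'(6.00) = -103.00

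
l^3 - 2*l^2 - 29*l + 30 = (l - 6)*(l - 1)*(l + 5)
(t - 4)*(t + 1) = t^2 - 3*t - 4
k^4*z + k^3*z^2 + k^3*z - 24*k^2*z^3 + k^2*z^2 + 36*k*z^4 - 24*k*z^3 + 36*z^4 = (k - 3*z)*(k - 2*z)*(k + 6*z)*(k*z + z)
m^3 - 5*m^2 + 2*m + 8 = (m - 4)*(m - 2)*(m + 1)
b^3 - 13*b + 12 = (b - 3)*(b - 1)*(b + 4)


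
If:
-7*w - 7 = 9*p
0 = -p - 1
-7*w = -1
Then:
No Solution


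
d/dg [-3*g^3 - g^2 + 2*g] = -9*g^2 - 2*g + 2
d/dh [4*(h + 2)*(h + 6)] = 8*h + 32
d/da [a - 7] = 1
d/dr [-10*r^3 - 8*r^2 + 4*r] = -30*r^2 - 16*r + 4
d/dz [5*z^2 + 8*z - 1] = 10*z + 8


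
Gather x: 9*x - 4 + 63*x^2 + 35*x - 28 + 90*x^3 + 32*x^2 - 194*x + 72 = 90*x^3 + 95*x^2 - 150*x + 40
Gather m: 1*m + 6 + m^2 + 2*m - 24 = m^2 + 3*m - 18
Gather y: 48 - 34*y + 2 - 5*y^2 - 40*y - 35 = -5*y^2 - 74*y + 15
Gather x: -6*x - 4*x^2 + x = -4*x^2 - 5*x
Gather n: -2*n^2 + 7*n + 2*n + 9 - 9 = -2*n^2 + 9*n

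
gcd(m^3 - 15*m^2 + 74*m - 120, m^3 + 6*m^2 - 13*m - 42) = 1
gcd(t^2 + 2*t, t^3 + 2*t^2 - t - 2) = t + 2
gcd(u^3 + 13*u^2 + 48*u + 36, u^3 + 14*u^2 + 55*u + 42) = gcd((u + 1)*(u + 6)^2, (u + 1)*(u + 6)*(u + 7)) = u^2 + 7*u + 6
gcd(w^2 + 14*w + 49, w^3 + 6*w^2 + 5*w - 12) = 1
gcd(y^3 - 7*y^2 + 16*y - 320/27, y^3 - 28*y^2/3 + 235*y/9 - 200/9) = y^2 - 13*y/3 + 40/9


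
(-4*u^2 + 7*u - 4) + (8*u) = -4*u^2 + 15*u - 4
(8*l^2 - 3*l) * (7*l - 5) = 56*l^3 - 61*l^2 + 15*l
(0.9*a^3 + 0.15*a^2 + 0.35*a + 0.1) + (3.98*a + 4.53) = 0.9*a^3 + 0.15*a^2 + 4.33*a + 4.63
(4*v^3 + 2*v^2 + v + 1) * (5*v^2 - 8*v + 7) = 20*v^5 - 22*v^4 + 17*v^3 + 11*v^2 - v + 7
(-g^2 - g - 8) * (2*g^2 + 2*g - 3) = -2*g^4 - 4*g^3 - 15*g^2 - 13*g + 24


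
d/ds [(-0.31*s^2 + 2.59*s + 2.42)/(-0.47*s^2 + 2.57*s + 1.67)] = (0.4206*s^2 + 1.2394*s - 1.8941)/(0.2209*s^4 - 2.4158*s^3 + 5.0351*s^2 + 8.5838*s + 2.7889)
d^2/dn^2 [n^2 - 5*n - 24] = 2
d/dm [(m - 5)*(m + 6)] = 2*m + 1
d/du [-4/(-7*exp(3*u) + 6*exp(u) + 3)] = (24 - 84*exp(2*u))*exp(u)/(-7*exp(3*u) + 6*exp(u) + 3)^2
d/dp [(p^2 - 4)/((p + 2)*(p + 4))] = 6/(p^2 + 8*p + 16)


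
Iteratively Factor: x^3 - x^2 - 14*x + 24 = (x - 3)*(x^2 + 2*x - 8) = (x - 3)*(x + 4)*(x - 2)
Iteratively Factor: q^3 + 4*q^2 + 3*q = (q + 3)*(q^2 + q) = q*(q + 3)*(q + 1)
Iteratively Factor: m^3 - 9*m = (m - 3)*(m^2 + 3*m) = (m - 3)*(m + 3)*(m)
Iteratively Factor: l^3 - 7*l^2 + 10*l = (l - 2)*(l^2 - 5*l) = l*(l - 2)*(l - 5)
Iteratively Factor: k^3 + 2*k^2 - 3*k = (k + 3)*(k^2 - k) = (k - 1)*(k + 3)*(k)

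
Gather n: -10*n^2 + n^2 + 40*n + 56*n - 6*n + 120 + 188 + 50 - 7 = -9*n^2 + 90*n + 351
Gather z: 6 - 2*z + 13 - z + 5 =24 - 3*z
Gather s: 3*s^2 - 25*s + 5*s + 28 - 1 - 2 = 3*s^2 - 20*s + 25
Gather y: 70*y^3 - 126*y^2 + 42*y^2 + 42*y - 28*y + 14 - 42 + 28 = 70*y^3 - 84*y^2 + 14*y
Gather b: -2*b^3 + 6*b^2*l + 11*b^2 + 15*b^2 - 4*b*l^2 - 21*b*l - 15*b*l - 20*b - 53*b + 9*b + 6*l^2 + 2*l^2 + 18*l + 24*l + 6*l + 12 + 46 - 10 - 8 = -2*b^3 + b^2*(6*l + 26) + b*(-4*l^2 - 36*l - 64) + 8*l^2 + 48*l + 40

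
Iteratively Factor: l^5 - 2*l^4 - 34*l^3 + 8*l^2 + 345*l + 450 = (l + 3)*(l^4 - 5*l^3 - 19*l^2 + 65*l + 150) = (l - 5)*(l + 3)*(l^3 - 19*l - 30) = (l - 5)^2*(l + 3)*(l^2 + 5*l + 6) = (l - 5)^2*(l + 2)*(l + 3)*(l + 3)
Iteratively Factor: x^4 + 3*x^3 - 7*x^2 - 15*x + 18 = (x + 3)*(x^3 - 7*x + 6) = (x + 3)^2*(x^2 - 3*x + 2) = (x - 1)*(x + 3)^2*(x - 2)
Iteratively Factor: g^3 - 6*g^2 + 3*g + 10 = (g - 5)*(g^2 - g - 2) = (g - 5)*(g - 2)*(g + 1)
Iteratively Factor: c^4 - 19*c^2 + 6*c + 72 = (c + 2)*(c^3 - 2*c^2 - 15*c + 36) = (c + 2)*(c + 4)*(c^2 - 6*c + 9) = (c - 3)*(c + 2)*(c + 4)*(c - 3)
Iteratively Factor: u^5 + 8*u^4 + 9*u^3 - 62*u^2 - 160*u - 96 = (u - 3)*(u^4 + 11*u^3 + 42*u^2 + 64*u + 32) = (u - 3)*(u + 1)*(u^3 + 10*u^2 + 32*u + 32) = (u - 3)*(u + 1)*(u + 2)*(u^2 + 8*u + 16) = (u - 3)*(u + 1)*(u + 2)*(u + 4)*(u + 4)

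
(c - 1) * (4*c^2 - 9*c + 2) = 4*c^3 - 13*c^2 + 11*c - 2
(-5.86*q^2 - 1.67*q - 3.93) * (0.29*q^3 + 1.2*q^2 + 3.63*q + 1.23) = -1.6994*q^5 - 7.5163*q^4 - 24.4155*q^3 - 17.9859*q^2 - 16.32*q - 4.8339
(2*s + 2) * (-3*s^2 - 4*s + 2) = -6*s^3 - 14*s^2 - 4*s + 4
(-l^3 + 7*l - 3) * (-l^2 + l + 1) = l^5 - l^4 - 8*l^3 + 10*l^2 + 4*l - 3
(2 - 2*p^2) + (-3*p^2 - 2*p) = -5*p^2 - 2*p + 2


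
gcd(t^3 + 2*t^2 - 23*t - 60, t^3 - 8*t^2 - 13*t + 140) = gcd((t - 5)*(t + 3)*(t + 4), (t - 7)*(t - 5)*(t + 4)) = t^2 - t - 20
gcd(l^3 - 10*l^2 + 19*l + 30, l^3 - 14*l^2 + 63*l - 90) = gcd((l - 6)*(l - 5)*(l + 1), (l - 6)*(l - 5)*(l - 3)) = l^2 - 11*l + 30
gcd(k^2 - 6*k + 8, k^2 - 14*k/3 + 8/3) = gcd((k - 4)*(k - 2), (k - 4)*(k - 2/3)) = k - 4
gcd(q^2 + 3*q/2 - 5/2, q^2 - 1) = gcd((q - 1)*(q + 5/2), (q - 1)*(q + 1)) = q - 1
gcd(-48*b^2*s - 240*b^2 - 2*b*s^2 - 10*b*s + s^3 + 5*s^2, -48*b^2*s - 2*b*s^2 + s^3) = -48*b^2 - 2*b*s + s^2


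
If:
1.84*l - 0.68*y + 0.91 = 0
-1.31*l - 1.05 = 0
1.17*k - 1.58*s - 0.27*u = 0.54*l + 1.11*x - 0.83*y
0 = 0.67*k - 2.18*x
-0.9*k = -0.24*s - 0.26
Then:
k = 3.25373134328358*x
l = -0.80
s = 12.2014925373134*x - 1.08333333333333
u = 5.389228436639 - 61.4129353233831*x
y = -0.83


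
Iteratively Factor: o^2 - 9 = (o - 3)*(o + 3)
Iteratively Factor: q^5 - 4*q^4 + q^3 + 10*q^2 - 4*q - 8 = (q - 2)*(q^4 - 2*q^3 - 3*q^2 + 4*q + 4) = (q - 2)*(q + 1)*(q^3 - 3*q^2 + 4) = (q - 2)^2*(q + 1)*(q^2 - q - 2) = (q - 2)^3*(q + 1)*(q + 1)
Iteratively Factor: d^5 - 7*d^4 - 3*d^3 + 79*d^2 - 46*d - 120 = (d - 4)*(d^4 - 3*d^3 - 15*d^2 + 19*d + 30) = (d - 4)*(d + 1)*(d^3 - 4*d^2 - 11*d + 30) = (d - 4)*(d + 1)*(d + 3)*(d^2 - 7*d + 10) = (d - 4)*(d - 2)*(d + 1)*(d + 3)*(d - 5)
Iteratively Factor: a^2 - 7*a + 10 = (a - 2)*(a - 5)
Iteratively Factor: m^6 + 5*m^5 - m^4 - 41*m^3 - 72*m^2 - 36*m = (m + 2)*(m^5 + 3*m^4 - 7*m^3 - 27*m^2 - 18*m) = (m - 3)*(m + 2)*(m^4 + 6*m^3 + 11*m^2 + 6*m) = (m - 3)*(m + 2)^2*(m^3 + 4*m^2 + 3*m) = m*(m - 3)*(m + 2)^2*(m^2 + 4*m + 3) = m*(m - 3)*(m + 2)^2*(m + 3)*(m + 1)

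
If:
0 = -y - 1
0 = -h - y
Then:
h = 1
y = -1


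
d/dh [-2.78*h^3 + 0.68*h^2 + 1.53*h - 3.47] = -8.34*h^2 + 1.36*h + 1.53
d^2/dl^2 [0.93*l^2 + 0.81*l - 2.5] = 1.86000000000000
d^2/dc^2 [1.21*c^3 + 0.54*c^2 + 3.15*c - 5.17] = 7.26*c + 1.08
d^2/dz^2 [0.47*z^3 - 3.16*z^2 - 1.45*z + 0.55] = 2.82*z - 6.32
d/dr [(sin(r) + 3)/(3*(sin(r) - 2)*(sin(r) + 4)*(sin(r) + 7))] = -2*(sin(r)^3 + 9*sin(r)^2 + 27*sin(r) + 37)*cos(r)/(3*(sin(r) - 2)^2*(sin(r) + 4)^2*(sin(r) + 7)^2)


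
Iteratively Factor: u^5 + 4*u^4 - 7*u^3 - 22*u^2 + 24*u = (u + 4)*(u^4 - 7*u^2 + 6*u) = (u - 2)*(u + 4)*(u^3 + 2*u^2 - 3*u) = (u - 2)*(u - 1)*(u + 4)*(u^2 + 3*u) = u*(u - 2)*(u - 1)*(u + 4)*(u + 3)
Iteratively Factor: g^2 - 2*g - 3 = (g + 1)*(g - 3)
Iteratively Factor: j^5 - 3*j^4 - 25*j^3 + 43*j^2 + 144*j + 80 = (j + 1)*(j^4 - 4*j^3 - 21*j^2 + 64*j + 80) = (j - 4)*(j + 1)*(j^3 - 21*j - 20) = (j - 4)*(j + 1)^2*(j^2 - j - 20) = (j - 5)*(j - 4)*(j + 1)^2*(j + 4)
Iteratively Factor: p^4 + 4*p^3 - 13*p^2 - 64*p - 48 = (p + 1)*(p^3 + 3*p^2 - 16*p - 48) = (p + 1)*(p + 4)*(p^2 - p - 12) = (p + 1)*(p + 3)*(p + 4)*(p - 4)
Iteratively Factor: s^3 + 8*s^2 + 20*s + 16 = (s + 2)*(s^2 + 6*s + 8) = (s + 2)*(s + 4)*(s + 2)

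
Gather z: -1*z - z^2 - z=-z^2 - 2*z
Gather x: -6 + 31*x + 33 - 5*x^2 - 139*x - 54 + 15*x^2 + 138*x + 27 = 10*x^2 + 30*x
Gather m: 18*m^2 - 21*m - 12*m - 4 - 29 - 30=18*m^2 - 33*m - 63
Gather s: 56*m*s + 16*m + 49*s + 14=16*m + s*(56*m + 49) + 14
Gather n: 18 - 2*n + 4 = 22 - 2*n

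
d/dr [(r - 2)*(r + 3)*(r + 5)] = 3*r^2 + 12*r - 1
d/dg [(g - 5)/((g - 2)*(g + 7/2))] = 2*(-2*g^2 + 20*g + 1)/(4*g^4 + 12*g^3 - 47*g^2 - 84*g + 196)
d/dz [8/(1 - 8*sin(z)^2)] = 64*sin(2*z)/(3 - 4*cos(2*z))^2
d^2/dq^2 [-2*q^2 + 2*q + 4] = -4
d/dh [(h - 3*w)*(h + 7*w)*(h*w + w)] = w*(3*h^2 + 8*h*w + 2*h - 21*w^2 + 4*w)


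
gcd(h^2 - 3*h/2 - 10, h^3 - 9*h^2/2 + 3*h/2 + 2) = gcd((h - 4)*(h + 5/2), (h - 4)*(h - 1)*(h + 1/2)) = h - 4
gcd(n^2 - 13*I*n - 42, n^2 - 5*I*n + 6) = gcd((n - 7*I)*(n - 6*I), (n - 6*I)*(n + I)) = n - 6*I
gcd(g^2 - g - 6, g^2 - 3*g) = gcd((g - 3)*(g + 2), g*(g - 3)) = g - 3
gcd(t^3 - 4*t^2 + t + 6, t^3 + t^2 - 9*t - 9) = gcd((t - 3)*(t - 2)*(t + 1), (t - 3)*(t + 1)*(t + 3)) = t^2 - 2*t - 3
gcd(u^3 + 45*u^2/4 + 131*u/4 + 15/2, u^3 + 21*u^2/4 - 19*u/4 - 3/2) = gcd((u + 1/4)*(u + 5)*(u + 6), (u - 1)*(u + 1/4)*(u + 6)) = u^2 + 25*u/4 + 3/2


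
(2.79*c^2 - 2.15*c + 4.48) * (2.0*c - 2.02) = 5.58*c^3 - 9.9358*c^2 + 13.303*c - 9.0496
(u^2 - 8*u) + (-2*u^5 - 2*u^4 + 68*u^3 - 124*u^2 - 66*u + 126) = -2*u^5 - 2*u^4 + 68*u^3 - 123*u^2 - 74*u + 126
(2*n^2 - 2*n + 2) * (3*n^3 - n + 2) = 6*n^5 - 6*n^4 + 4*n^3 + 6*n^2 - 6*n + 4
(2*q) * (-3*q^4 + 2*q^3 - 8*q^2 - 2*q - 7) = -6*q^5 + 4*q^4 - 16*q^3 - 4*q^2 - 14*q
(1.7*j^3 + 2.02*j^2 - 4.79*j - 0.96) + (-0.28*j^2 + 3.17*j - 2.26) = 1.7*j^3 + 1.74*j^2 - 1.62*j - 3.22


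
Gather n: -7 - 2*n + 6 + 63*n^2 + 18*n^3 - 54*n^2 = 18*n^3 + 9*n^2 - 2*n - 1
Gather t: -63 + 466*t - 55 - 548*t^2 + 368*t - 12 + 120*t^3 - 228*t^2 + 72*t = 120*t^3 - 776*t^2 + 906*t - 130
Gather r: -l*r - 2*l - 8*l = -l*r - 10*l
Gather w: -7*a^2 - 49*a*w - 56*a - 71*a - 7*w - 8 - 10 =-7*a^2 - 127*a + w*(-49*a - 7) - 18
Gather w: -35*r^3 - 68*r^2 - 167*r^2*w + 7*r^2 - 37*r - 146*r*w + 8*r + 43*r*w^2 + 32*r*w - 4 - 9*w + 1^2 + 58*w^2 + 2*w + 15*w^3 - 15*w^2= -35*r^3 - 61*r^2 - 29*r + 15*w^3 + w^2*(43*r + 43) + w*(-167*r^2 - 114*r - 7) - 3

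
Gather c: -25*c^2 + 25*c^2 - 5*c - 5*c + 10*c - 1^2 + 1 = 0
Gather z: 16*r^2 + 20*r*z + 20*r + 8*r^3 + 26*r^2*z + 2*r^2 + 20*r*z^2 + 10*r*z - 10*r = 8*r^3 + 18*r^2 + 20*r*z^2 + 10*r + z*(26*r^2 + 30*r)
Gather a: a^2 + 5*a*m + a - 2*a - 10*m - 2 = a^2 + a*(5*m - 1) - 10*m - 2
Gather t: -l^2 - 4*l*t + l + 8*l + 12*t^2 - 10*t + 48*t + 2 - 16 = -l^2 + 9*l + 12*t^2 + t*(38 - 4*l) - 14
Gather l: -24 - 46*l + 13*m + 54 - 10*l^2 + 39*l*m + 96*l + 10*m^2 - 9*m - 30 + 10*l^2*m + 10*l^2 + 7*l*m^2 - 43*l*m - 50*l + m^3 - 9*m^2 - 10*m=10*l^2*m + l*(7*m^2 - 4*m) + m^3 + m^2 - 6*m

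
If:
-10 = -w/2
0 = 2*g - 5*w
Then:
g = 50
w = 20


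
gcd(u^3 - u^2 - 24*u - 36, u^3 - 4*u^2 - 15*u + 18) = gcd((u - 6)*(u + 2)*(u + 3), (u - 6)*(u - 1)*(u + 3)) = u^2 - 3*u - 18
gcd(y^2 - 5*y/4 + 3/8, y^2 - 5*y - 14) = 1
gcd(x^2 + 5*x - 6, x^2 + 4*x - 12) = x + 6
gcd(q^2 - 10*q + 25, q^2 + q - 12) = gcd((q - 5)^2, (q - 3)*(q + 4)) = 1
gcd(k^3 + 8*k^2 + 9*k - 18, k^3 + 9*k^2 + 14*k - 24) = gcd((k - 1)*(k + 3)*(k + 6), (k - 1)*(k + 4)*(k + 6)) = k^2 + 5*k - 6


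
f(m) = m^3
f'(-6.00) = 108.00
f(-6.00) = -216.00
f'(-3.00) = 27.00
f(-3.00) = -27.00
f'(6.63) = 131.87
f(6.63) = 291.43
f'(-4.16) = 51.92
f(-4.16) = -71.99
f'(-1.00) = 3.00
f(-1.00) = -1.00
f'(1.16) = 4.04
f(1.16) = 1.56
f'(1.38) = 5.71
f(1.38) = 2.63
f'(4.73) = 67.12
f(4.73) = 105.82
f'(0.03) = 0.00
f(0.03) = 0.00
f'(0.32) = 0.31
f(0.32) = 0.03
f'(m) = 3*m^2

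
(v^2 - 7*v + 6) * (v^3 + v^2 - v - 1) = v^5 - 6*v^4 - 2*v^3 + 12*v^2 + v - 6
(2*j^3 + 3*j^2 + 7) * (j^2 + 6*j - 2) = 2*j^5 + 15*j^4 + 14*j^3 + j^2 + 42*j - 14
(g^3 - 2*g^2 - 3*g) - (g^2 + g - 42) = g^3 - 3*g^2 - 4*g + 42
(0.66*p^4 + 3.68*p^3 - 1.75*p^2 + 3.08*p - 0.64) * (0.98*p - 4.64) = 0.6468*p^5 + 0.544*p^4 - 18.7902*p^3 + 11.1384*p^2 - 14.9184*p + 2.9696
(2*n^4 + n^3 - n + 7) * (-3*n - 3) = -6*n^5 - 9*n^4 - 3*n^3 + 3*n^2 - 18*n - 21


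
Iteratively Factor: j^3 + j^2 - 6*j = (j + 3)*(j^2 - 2*j) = (j - 2)*(j + 3)*(j)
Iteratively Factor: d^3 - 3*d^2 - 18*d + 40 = (d + 4)*(d^2 - 7*d + 10) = (d - 2)*(d + 4)*(d - 5)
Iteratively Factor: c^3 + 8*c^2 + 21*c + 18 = (c + 2)*(c^2 + 6*c + 9) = (c + 2)*(c + 3)*(c + 3)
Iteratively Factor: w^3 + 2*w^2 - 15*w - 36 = (w + 3)*(w^2 - w - 12) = (w + 3)^2*(w - 4)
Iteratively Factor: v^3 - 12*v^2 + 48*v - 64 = (v - 4)*(v^2 - 8*v + 16) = (v - 4)^2*(v - 4)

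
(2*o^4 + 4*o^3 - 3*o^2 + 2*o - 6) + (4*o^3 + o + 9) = 2*o^4 + 8*o^3 - 3*o^2 + 3*o + 3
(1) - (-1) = 2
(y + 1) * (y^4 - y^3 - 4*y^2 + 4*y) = y^5 - 5*y^3 + 4*y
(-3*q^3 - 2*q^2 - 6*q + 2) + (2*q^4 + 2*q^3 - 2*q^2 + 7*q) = 2*q^4 - q^3 - 4*q^2 + q + 2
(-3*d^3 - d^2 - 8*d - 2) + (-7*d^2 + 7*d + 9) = -3*d^3 - 8*d^2 - d + 7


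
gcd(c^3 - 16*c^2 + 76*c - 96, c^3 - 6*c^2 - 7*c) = 1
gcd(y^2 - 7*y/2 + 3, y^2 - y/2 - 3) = y - 2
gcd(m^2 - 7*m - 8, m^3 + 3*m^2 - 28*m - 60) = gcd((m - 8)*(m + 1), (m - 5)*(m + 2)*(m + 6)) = 1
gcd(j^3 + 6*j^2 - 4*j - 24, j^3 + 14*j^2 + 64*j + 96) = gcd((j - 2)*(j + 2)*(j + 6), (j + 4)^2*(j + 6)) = j + 6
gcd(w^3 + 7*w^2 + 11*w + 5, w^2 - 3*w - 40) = w + 5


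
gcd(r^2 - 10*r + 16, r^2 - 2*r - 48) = r - 8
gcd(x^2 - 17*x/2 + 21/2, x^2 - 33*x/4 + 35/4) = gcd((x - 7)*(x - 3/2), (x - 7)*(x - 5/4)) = x - 7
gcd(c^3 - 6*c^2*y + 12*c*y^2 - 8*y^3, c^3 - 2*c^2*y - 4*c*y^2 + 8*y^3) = c^2 - 4*c*y + 4*y^2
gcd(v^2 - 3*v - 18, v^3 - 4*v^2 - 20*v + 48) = v - 6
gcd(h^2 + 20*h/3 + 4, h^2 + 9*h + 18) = h + 6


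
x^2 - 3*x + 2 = (x - 2)*(x - 1)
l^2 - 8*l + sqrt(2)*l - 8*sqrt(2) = (l - 8)*(l + sqrt(2))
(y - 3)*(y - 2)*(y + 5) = y^3 - 19*y + 30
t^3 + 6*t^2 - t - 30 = (t - 2)*(t + 3)*(t + 5)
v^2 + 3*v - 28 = (v - 4)*(v + 7)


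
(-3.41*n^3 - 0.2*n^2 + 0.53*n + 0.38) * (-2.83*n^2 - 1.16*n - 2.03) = 9.6503*n^5 + 4.5216*n^4 + 5.6544*n^3 - 1.2842*n^2 - 1.5167*n - 0.7714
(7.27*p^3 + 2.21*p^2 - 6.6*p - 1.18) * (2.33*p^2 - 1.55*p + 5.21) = 16.9391*p^5 - 6.1192*p^4 + 19.0732*p^3 + 18.9947*p^2 - 32.557*p - 6.1478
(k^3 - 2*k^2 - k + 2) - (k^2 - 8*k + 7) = k^3 - 3*k^2 + 7*k - 5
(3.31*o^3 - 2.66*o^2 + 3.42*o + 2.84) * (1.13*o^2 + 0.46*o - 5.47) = 3.7403*o^5 - 1.4832*o^4 - 15.4647*o^3 + 19.3326*o^2 - 17.401*o - 15.5348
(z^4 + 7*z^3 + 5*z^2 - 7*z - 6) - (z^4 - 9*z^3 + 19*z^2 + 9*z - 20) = 16*z^3 - 14*z^2 - 16*z + 14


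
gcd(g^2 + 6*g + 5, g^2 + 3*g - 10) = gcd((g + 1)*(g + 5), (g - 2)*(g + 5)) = g + 5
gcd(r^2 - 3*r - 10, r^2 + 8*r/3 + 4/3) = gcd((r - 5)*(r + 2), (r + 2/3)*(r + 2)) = r + 2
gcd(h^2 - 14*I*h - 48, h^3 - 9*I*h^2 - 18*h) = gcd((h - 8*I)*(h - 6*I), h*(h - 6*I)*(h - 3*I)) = h - 6*I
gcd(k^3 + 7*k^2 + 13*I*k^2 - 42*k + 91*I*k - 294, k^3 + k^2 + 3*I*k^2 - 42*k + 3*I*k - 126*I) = k + 7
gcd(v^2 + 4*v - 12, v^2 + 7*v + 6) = v + 6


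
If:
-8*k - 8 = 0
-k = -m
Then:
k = -1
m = -1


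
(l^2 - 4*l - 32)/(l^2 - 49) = (l^2 - 4*l - 32)/(l^2 - 49)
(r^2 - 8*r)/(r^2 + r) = (r - 8)/(r + 1)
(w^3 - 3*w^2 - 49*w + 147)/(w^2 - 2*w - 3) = (w^2 - 49)/(w + 1)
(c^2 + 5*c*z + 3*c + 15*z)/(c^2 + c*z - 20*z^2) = (-c - 3)/(-c + 4*z)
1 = 1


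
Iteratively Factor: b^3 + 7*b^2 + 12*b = (b)*(b^2 + 7*b + 12) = b*(b + 4)*(b + 3)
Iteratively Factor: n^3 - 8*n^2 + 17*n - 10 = (n - 5)*(n^2 - 3*n + 2) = (n - 5)*(n - 2)*(n - 1)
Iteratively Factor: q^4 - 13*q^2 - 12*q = (q + 3)*(q^3 - 3*q^2 - 4*q) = (q + 1)*(q + 3)*(q^2 - 4*q) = q*(q + 1)*(q + 3)*(q - 4)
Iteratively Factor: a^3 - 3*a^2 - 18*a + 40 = (a - 2)*(a^2 - a - 20) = (a - 5)*(a - 2)*(a + 4)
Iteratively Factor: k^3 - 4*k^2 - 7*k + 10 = (k - 1)*(k^2 - 3*k - 10) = (k - 5)*(k - 1)*(k + 2)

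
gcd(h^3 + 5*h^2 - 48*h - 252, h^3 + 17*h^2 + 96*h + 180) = h^2 + 12*h + 36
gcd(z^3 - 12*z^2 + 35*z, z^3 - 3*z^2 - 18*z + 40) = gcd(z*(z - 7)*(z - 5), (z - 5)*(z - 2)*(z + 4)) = z - 5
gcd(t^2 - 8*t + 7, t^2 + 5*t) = 1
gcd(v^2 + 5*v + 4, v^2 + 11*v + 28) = v + 4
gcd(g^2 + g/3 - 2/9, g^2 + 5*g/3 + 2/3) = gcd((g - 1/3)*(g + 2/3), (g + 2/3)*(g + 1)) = g + 2/3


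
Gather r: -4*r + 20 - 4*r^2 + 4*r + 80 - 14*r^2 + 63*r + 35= -18*r^2 + 63*r + 135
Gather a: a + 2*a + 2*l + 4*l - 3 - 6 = 3*a + 6*l - 9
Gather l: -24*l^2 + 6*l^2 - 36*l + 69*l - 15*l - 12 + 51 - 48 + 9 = -18*l^2 + 18*l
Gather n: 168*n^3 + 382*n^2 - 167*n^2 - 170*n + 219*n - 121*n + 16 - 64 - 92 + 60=168*n^3 + 215*n^2 - 72*n - 80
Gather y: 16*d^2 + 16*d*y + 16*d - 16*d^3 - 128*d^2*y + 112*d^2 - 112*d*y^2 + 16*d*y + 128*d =-16*d^3 + 128*d^2 - 112*d*y^2 + 144*d + y*(-128*d^2 + 32*d)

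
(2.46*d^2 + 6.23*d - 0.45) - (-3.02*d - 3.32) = 2.46*d^2 + 9.25*d + 2.87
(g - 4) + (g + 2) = 2*g - 2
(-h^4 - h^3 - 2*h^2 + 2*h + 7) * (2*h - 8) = -2*h^5 + 6*h^4 + 4*h^3 + 20*h^2 - 2*h - 56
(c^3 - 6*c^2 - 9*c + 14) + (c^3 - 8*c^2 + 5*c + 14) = 2*c^3 - 14*c^2 - 4*c + 28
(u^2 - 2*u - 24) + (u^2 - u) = 2*u^2 - 3*u - 24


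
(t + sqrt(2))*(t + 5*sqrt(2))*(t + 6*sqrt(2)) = t^3 + 12*sqrt(2)*t^2 + 82*t + 60*sqrt(2)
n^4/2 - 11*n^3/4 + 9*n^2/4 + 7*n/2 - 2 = (n/2 + 1/2)*(n - 4)*(n - 2)*(n - 1/2)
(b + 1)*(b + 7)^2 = b^3 + 15*b^2 + 63*b + 49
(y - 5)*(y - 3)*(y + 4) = y^3 - 4*y^2 - 17*y + 60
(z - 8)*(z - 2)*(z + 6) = z^3 - 4*z^2 - 44*z + 96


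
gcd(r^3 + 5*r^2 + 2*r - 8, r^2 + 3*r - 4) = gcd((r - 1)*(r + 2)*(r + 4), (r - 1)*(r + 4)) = r^2 + 3*r - 4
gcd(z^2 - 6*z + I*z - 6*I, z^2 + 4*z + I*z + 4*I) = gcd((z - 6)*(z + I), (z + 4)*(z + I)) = z + I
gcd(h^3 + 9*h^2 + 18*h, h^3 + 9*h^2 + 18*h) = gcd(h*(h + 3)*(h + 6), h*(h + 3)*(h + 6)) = h^3 + 9*h^2 + 18*h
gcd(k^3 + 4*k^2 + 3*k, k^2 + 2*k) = k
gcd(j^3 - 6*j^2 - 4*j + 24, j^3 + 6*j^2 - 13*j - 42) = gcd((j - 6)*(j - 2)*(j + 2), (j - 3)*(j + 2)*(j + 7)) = j + 2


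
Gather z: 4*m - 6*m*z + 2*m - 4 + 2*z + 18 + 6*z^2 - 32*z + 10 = 6*m + 6*z^2 + z*(-6*m - 30) + 24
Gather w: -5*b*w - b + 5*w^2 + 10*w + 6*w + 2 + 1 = -b + 5*w^2 + w*(16 - 5*b) + 3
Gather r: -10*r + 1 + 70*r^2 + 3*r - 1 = 70*r^2 - 7*r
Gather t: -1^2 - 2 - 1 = -4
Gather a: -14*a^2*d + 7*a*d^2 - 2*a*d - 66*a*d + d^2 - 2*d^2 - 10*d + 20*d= -14*a^2*d + a*(7*d^2 - 68*d) - d^2 + 10*d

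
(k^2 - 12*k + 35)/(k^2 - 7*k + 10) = (k - 7)/(k - 2)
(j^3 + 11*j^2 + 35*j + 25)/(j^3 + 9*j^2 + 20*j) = (j^2 + 6*j + 5)/(j*(j + 4))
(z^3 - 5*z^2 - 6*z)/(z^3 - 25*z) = (z^2 - 5*z - 6)/(z^2 - 25)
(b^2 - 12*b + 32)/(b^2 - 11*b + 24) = (b - 4)/(b - 3)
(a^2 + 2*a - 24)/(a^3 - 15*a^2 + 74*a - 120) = (a + 6)/(a^2 - 11*a + 30)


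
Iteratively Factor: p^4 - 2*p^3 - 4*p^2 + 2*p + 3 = (p + 1)*(p^3 - 3*p^2 - p + 3) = (p + 1)^2*(p^2 - 4*p + 3) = (p - 3)*(p + 1)^2*(p - 1)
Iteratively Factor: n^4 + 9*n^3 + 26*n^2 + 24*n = (n + 3)*(n^3 + 6*n^2 + 8*n) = (n + 2)*(n + 3)*(n^2 + 4*n) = n*(n + 2)*(n + 3)*(n + 4)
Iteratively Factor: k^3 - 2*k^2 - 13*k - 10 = (k - 5)*(k^2 + 3*k + 2) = (k - 5)*(k + 2)*(k + 1)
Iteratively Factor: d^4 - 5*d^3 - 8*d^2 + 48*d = (d - 4)*(d^3 - d^2 - 12*d) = (d - 4)*(d + 3)*(d^2 - 4*d) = (d - 4)^2*(d + 3)*(d)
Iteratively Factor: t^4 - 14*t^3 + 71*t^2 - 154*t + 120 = (t - 2)*(t^3 - 12*t^2 + 47*t - 60) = (t - 3)*(t - 2)*(t^2 - 9*t + 20) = (t - 4)*(t - 3)*(t - 2)*(t - 5)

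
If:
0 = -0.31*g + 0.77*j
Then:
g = 2.48387096774194*j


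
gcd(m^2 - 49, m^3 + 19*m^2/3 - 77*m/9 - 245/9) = m + 7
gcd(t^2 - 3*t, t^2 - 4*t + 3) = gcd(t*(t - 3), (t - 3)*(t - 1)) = t - 3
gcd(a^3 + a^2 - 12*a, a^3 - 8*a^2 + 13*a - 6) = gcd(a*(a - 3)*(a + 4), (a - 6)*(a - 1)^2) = 1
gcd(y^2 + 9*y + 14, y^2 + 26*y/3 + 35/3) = y + 7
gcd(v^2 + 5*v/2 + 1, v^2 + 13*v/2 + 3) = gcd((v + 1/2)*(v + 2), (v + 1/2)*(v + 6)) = v + 1/2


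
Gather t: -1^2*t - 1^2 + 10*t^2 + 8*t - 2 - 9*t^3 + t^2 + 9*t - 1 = -9*t^3 + 11*t^2 + 16*t - 4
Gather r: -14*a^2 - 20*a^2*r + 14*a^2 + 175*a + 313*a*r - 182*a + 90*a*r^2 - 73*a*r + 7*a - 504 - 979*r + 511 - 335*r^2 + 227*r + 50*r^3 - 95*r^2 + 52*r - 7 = 50*r^3 + r^2*(90*a - 430) + r*(-20*a^2 + 240*a - 700)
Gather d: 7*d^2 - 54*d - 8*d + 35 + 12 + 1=7*d^2 - 62*d + 48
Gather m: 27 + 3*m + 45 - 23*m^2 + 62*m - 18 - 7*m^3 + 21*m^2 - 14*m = -7*m^3 - 2*m^2 + 51*m + 54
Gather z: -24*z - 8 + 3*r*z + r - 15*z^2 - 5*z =r - 15*z^2 + z*(3*r - 29) - 8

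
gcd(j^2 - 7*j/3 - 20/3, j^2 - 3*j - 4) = j - 4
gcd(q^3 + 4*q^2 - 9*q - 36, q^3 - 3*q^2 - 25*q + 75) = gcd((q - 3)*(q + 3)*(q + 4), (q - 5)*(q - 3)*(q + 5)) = q - 3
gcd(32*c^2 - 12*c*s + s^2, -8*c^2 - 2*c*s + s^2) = -4*c + s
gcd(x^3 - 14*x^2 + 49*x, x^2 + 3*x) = x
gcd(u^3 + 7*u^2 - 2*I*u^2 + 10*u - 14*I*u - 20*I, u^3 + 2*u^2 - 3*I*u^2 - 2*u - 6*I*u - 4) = u^2 + u*(2 - 2*I) - 4*I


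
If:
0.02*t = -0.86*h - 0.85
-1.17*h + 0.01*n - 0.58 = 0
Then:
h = -0.0232558139534884*t - 0.988372093023256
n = -2.72093023255814*t - 57.6395348837209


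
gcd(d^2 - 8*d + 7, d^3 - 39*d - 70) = d - 7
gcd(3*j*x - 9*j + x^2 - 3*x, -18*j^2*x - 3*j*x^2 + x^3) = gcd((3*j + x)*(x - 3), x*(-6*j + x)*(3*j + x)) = 3*j + x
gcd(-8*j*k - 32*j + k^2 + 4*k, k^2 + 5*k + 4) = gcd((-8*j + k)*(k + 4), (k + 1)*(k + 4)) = k + 4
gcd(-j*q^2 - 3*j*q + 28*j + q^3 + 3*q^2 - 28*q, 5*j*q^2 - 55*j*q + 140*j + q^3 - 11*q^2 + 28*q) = q - 4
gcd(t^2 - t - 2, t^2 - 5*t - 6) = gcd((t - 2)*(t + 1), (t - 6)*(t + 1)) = t + 1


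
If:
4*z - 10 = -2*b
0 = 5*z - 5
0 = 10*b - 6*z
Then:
No Solution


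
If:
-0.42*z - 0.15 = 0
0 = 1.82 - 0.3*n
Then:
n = 6.07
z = -0.36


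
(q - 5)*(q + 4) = q^2 - q - 20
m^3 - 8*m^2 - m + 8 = (m - 8)*(m - 1)*(m + 1)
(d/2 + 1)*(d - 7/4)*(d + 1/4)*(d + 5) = d^4/2 + 11*d^3/4 - 15*d^2/32 - 289*d/32 - 35/16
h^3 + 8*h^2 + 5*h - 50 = (h - 2)*(h + 5)^2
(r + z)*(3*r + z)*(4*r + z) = 12*r^3 + 19*r^2*z + 8*r*z^2 + z^3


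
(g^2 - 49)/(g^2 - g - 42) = (g + 7)/(g + 6)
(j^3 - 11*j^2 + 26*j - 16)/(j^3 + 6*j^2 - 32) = (j^2 - 9*j + 8)/(j^2 + 8*j + 16)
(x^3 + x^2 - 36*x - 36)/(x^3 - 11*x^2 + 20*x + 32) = (x^2 - 36)/(x^2 - 12*x + 32)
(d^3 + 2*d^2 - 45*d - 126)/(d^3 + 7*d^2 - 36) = (d - 7)/(d - 2)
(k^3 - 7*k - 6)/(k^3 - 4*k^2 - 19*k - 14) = (k - 3)/(k - 7)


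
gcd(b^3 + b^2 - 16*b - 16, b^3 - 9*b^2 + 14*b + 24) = b^2 - 3*b - 4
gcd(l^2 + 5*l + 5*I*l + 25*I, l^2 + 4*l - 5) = l + 5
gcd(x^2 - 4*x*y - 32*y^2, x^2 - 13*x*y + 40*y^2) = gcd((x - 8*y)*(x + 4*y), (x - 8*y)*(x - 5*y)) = x - 8*y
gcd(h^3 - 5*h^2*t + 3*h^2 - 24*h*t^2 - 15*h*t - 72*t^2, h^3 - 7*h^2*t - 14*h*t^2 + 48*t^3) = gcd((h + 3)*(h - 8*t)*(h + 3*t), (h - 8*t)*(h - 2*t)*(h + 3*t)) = -h^2 + 5*h*t + 24*t^2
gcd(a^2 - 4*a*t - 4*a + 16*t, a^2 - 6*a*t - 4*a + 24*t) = a - 4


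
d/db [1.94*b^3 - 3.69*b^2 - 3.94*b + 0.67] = 5.82*b^2 - 7.38*b - 3.94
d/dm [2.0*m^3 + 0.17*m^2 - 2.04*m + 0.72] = 6.0*m^2 + 0.34*m - 2.04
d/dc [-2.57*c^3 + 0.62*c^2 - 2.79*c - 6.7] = -7.71*c^2 + 1.24*c - 2.79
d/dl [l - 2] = 1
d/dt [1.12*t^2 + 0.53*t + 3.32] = 2.24*t + 0.53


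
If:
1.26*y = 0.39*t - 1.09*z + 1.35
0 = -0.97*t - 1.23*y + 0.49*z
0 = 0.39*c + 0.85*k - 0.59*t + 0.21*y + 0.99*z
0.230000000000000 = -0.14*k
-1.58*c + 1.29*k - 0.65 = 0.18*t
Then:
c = -2.75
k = -1.64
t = 8.78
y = -3.55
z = 8.48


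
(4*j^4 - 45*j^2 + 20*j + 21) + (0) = 4*j^4 - 45*j^2 + 20*j + 21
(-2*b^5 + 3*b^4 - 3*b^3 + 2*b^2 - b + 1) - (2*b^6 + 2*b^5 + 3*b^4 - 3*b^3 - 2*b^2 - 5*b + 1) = -2*b^6 - 4*b^5 + 4*b^2 + 4*b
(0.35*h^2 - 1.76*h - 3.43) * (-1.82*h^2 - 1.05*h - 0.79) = -0.637*h^4 + 2.8357*h^3 + 7.8141*h^2 + 4.9919*h + 2.7097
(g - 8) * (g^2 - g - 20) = g^3 - 9*g^2 - 12*g + 160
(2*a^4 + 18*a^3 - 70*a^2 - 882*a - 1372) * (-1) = -2*a^4 - 18*a^3 + 70*a^2 + 882*a + 1372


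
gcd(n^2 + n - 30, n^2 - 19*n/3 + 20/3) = n - 5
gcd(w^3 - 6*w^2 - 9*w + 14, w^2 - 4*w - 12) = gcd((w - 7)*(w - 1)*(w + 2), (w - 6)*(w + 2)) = w + 2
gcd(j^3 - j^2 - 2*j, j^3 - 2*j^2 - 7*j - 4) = j + 1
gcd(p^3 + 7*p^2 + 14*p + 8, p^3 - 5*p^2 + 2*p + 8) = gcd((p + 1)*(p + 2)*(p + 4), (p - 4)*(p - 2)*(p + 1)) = p + 1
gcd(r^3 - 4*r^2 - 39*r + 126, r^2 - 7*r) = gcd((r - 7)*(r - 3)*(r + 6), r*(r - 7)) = r - 7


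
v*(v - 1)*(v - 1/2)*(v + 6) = v^4 + 9*v^3/2 - 17*v^2/2 + 3*v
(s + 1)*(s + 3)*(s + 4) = s^3 + 8*s^2 + 19*s + 12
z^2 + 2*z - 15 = (z - 3)*(z + 5)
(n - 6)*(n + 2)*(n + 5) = n^3 + n^2 - 32*n - 60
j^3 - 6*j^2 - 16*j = j*(j - 8)*(j + 2)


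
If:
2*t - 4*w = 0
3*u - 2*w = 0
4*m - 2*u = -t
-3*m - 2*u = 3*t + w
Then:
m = 0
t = 0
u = 0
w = 0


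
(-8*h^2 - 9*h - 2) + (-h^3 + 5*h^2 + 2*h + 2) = -h^3 - 3*h^2 - 7*h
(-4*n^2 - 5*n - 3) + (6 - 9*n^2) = -13*n^2 - 5*n + 3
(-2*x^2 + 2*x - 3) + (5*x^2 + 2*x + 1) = 3*x^2 + 4*x - 2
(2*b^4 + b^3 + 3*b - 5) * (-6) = -12*b^4 - 6*b^3 - 18*b + 30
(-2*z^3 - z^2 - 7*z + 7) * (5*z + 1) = -10*z^4 - 7*z^3 - 36*z^2 + 28*z + 7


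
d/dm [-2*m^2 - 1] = -4*m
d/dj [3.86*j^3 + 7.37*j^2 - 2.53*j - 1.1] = 11.58*j^2 + 14.74*j - 2.53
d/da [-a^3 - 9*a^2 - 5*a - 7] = -3*a^2 - 18*a - 5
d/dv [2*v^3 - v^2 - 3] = 2*v*(3*v - 1)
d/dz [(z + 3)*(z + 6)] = 2*z + 9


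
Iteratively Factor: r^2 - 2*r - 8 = (r - 4)*(r + 2)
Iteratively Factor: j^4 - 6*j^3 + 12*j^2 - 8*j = (j - 2)*(j^3 - 4*j^2 + 4*j) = (j - 2)^2*(j^2 - 2*j) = (j - 2)^3*(j)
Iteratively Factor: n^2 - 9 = (n + 3)*(n - 3)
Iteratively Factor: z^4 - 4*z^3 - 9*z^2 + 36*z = (z - 4)*(z^3 - 9*z) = (z - 4)*(z + 3)*(z^2 - 3*z) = (z - 4)*(z - 3)*(z + 3)*(z)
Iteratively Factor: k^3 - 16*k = (k)*(k^2 - 16) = k*(k + 4)*(k - 4)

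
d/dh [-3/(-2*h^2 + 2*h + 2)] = 3*(1 - 2*h)/(2*(-h^2 + h + 1)^2)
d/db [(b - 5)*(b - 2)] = 2*b - 7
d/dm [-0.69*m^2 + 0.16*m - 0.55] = 0.16 - 1.38*m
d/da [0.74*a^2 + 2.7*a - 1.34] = 1.48*a + 2.7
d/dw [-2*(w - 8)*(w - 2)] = 20 - 4*w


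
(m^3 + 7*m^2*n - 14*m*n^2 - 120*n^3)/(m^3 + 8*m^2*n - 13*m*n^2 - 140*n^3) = (m + 6*n)/(m + 7*n)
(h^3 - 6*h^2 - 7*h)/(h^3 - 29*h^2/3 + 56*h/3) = 3*(h + 1)/(3*h - 8)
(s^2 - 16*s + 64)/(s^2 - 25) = (s^2 - 16*s + 64)/(s^2 - 25)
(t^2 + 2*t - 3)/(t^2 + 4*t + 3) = (t - 1)/(t + 1)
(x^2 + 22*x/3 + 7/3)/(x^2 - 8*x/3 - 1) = (x + 7)/(x - 3)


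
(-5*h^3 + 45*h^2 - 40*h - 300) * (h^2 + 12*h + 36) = -5*h^5 - 15*h^4 + 320*h^3 + 840*h^2 - 5040*h - 10800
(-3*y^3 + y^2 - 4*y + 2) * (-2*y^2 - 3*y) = 6*y^5 + 7*y^4 + 5*y^3 + 8*y^2 - 6*y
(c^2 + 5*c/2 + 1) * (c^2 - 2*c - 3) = c^4 + c^3/2 - 7*c^2 - 19*c/2 - 3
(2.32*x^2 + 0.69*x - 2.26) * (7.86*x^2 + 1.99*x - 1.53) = 18.2352*x^4 + 10.0402*x^3 - 19.9401*x^2 - 5.5531*x + 3.4578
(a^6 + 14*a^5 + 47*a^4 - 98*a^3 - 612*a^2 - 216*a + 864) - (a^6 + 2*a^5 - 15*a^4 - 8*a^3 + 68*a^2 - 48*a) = 12*a^5 + 62*a^4 - 90*a^3 - 680*a^2 - 168*a + 864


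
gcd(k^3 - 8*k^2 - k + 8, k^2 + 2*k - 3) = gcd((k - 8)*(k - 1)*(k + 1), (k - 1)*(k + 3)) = k - 1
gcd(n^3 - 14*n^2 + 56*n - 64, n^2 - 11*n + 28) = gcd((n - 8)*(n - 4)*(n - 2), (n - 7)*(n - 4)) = n - 4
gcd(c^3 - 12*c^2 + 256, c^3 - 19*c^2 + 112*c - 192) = c^2 - 16*c + 64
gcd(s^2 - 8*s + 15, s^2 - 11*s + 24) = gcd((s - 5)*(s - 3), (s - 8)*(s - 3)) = s - 3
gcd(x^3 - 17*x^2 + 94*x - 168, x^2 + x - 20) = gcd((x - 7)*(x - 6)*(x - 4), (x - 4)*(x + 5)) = x - 4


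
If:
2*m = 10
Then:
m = 5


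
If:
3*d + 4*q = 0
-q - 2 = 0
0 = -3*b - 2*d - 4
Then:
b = -28/9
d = 8/3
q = -2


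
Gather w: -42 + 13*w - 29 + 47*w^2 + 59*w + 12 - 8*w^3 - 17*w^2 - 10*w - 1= -8*w^3 + 30*w^2 + 62*w - 60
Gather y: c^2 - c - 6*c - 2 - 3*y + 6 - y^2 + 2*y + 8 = c^2 - 7*c - y^2 - y + 12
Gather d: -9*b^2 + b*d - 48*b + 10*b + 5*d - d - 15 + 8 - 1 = -9*b^2 - 38*b + d*(b + 4) - 8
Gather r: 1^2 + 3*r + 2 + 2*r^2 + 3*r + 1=2*r^2 + 6*r + 4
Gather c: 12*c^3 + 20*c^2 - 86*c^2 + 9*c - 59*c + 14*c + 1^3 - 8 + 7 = 12*c^3 - 66*c^2 - 36*c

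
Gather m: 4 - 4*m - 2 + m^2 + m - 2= m^2 - 3*m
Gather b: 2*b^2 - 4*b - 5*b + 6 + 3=2*b^2 - 9*b + 9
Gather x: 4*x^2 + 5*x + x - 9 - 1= 4*x^2 + 6*x - 10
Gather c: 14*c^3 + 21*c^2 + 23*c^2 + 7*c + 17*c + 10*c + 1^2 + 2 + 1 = 14*c^3 + 44*c^2 + 34*c + 4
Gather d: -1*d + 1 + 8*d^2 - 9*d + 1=8*d^2 - 10*d + 2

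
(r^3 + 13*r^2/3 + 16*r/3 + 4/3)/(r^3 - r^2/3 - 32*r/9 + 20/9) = 3*(3*r^2 + 7*r + 2)/(9*r^2 - 21*r + 10)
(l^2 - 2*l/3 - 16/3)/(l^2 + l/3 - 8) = (l + 2)/(l + 3)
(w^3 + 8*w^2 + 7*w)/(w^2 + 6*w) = (w^2 + 8*w + 7)/(w + 6)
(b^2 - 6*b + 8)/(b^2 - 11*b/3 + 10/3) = 3*(b - 4)/(3*b - 5)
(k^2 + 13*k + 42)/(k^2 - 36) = (k + 7)/(k - 6)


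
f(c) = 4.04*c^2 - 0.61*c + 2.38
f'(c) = 8.08*c - 0.61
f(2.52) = 26.50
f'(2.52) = 19.75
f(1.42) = 9.66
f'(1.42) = 10.86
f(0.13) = 2.37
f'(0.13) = 0.44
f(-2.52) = 29.57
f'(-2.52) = -20.97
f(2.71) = 30.40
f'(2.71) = 21.29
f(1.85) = 15.08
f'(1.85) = 14.34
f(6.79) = 184.50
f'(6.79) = 54.25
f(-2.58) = 30.85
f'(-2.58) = -21.46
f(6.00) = 144.16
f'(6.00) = 47.87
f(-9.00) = 335.11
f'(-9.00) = -73.33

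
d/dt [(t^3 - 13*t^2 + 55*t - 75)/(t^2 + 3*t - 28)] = (t^4 + 6*t^3 - 178*t^2 + 878*t - 1315)/(t^4 + 6*t^3 - 47*t^2 - 168*t + 784)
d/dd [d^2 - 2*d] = 2*d - 2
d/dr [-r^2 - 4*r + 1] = -2*r - 4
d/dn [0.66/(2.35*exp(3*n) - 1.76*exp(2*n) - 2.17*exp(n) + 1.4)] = (-4.653*exp(2*n) + 2.3232*exp(n) + 1.4322)*exp(n)/(2.35*exp(3*n) - 1.76*exp(2*n) - 2.17*exp(n) + 1.4)^2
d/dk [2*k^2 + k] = 4*k + 1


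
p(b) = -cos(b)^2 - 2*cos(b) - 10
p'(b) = 2*sin(b)*cos(b) + 2*sin(b)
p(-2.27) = -9.13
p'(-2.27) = -0.55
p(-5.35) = -11.54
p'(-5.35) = 2.56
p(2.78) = -9.00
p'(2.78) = 0.05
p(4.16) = -9.23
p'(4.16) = -0.81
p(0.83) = -11.81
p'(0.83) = 2.47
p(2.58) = -9.02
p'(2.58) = 0.16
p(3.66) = -9.02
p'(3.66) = -0.13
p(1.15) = -10.98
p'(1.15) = 2.57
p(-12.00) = -12.40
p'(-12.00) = 1.98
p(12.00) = -12.40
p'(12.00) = -1.98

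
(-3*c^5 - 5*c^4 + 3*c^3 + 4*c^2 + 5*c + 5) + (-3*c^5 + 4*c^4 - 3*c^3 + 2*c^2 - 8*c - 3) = -6*c^5 - c^4 + 6*c^2 - 3*c + 2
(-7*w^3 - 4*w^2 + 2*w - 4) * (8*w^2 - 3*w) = -56*w^5 - 11*w^4 + 28*w^3 - 38*w^2 + 12*w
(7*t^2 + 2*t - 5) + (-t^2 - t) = 6*t^2 + t - 5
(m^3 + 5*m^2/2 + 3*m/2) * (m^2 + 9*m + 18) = m^5 + 23*m^4/2 + 42*m^3 + 117*m^2/2 + 27*m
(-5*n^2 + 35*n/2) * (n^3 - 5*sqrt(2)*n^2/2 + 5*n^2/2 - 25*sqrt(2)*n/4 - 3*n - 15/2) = -5*n^5 + 5*n^4 + 25*sqrt(2)*n^4/2 - 25*sqrt(2)*n^3/2 + 235*n^3/4 - 875*sqrt(2)*n^2/8 - 15*n^2 - 525*n/4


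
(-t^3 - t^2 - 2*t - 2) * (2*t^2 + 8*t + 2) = -2*t^5 - 10*t^4 - 14*t^3 - 22*t^2 - 20*t - 4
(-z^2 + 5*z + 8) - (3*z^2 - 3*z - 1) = -4*z^2 + 8*z + 9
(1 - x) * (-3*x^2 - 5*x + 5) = 3*x^3 + 2*x^2 - 10*x + 5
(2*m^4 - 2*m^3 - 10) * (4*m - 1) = 8*m^5 - 10*m^4 + 2*m^3 - 40*m + 10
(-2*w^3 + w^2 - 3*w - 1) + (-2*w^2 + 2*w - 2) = -2*w^3 - w^2 - w - 3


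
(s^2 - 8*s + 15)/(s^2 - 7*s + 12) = (s - 5)/(s - 4)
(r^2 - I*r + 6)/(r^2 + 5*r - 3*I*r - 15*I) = (r + 2*I)/(r + 5)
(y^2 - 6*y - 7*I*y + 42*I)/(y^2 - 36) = (y - 7*I)/(y + 6)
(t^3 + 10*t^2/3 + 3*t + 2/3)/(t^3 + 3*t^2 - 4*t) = (3*t^3 + 10*t^2 + 9*t + 2)/(3*t*(t^2 + 3*t - 4))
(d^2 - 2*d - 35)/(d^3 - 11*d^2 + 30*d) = (d^2 - 2*d - 35)/(d*(d^2 - 11*d + 30))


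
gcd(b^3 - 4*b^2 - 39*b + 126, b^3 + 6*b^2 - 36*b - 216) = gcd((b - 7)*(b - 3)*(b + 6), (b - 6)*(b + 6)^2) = b + 6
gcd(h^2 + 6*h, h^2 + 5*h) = h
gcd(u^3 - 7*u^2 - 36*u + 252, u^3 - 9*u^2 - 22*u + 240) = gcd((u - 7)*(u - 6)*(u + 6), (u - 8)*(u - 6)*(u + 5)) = u - 6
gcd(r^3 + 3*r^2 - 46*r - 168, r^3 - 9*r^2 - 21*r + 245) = r - 7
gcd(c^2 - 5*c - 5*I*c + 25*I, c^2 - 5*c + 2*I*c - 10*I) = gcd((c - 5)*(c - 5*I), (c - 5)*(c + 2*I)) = c - 5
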